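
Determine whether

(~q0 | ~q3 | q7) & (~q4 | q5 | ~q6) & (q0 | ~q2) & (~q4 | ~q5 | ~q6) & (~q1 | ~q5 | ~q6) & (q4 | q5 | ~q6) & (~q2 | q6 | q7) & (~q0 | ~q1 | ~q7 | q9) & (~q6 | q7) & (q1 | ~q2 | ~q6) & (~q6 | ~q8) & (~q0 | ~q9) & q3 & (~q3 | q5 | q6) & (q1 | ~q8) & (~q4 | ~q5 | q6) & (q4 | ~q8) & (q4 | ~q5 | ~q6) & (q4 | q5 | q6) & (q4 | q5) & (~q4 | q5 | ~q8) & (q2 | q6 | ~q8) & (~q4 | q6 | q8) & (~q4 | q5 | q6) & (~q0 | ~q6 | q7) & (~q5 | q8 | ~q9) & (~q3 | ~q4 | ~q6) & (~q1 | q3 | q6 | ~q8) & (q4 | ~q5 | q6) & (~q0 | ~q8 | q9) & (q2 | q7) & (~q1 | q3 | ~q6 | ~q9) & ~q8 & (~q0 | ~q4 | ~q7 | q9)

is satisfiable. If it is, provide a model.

Unsatisfiable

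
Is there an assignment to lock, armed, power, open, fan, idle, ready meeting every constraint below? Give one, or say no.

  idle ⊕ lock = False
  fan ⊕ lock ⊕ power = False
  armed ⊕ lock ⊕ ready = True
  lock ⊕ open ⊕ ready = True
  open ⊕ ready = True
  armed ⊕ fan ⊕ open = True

lock = False; armed = True; power = True; open = True; fan = True; idle = False; ready = False

idle ⊕ lock = F ⊕ F = False ✓
fan ⊕ lock ⊕ power = T ⊕ F ⊕ T = False ✓
armed ⊕ lock ⊕ ready = T ⊕ F ⊕ F = True ✓
lock ⊕ open ⊕ ready = F ⊕ T ⊕ F = True ✓
open ⊕ ready = T ⊕ F = True ✓
armed ⊕ fan ⊕ open = T ⊕ T ⊕ T = True ✓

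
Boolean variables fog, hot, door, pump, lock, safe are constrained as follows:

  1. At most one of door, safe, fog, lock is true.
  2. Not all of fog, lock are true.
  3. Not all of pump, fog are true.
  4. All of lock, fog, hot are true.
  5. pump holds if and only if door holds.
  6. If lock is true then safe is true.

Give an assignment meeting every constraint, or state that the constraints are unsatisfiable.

Case lock = True:
  (1) with lock=T forces door = False.
  (1) with lock=T forces safe = False.
  Constraint (6) is violated (lock=T, safe=F) — contradiction.
Case lock = False:
  Constraint (4) is violated (lock=F) — contradiction.
Both cases fail — unsatisfiable.

Unsatisfiable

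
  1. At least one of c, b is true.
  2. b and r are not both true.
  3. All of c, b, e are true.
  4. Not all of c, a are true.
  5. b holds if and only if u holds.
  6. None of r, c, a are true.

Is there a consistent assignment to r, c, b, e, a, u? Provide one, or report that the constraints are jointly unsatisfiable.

Unsatisfiable

Case c = True:
  Constraint (6) is violated (c=T) — contradiction.
Case c = False:
  Constraint (3) is violated (c=F) — contradiction.
Both cases fail — unsatisfiable.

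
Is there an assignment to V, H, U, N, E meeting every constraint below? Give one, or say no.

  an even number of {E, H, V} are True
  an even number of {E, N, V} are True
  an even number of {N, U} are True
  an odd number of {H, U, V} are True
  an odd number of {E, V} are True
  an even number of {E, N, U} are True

V: True, H: True, U: True, N: True, E: False

{E, H, V}: 2 true → even ✓
{E, N, V}: 2 true → even ✓
{N, U}: 2 true → even ✓
{H, U, V}: 3 true → odd ✓
{E, V}: 1 true → odd ✓
{E, N, U}: 2 true → even ✓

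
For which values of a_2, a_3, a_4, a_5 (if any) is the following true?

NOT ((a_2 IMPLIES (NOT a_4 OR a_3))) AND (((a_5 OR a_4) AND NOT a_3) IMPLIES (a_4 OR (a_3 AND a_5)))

a_2 = True, a_3 = False, a_4 = True, a_5 = True

  NOT ((a_2 IMPLIES (NOT a_4 OR a_3))) = True
    a_2 IMPLIES (NOT a_4 OR a_3) = False
      NOT a_4 OR a_3 = False
        NOT a_4 = False
  ((a_5 OR a_4) AND NOT a_3) IMPLIES (a_4 OR (a_3 AND a_5)) = True
    (a_5 OR a_4) AND NOT a_3 = True
      a_5 OR a_4 = True
      NOT a_3 = True
    a_4 OR (a_3 AND a_5) = True
      a_3 AND a_5 = False
Both conjuncts True, so the formula holds.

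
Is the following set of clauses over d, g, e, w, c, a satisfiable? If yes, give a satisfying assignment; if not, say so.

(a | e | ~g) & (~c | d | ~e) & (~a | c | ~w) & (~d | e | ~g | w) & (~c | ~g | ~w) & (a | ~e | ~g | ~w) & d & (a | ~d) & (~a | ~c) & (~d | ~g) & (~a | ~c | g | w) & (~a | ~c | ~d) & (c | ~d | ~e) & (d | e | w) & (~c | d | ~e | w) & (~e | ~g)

d = True; g = False; e = False; w = False; c = False; a = True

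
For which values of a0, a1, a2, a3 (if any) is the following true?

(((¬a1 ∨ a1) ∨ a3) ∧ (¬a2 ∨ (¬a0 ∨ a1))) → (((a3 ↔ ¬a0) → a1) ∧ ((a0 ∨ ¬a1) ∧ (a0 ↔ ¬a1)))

a0 = True, a1 = False, a2 = True, a3 = True

  (((¬a1 ∨ a1) ∨ a3) ∧ (¬a2 ∨ (¬a0 ∨ a1))) → (((a3 ↔ ¬a0) → a1) ∧ ((a0 ∨ ¬a1) ∧ (a0 ↔ ¬a1))) = True
    ((¬a1 ∨ a1) ∨ a3) ∧ (¬a2 ∨ (¬a0 ∨ a1)) = False
      (¬a1 ∨ a1) ∨ a3 = True
        ¬a1 ∨ a1 = True
          ¬a1 = True
      ¬a2 ∨ (¬a0 ∨ a1) = False
        ¬a2 = False
        ¬a0 ∨ a1 = False
          ¬a0 = False
    ((a3 ↔ ¬a0) → a1) ∧ ((a0 ∨ ¬a1) ∧ (a0 ↔ ¬a1)) = True
      (a3 ↔ ¬a0) → a1 = True
        a3 ↔ ¬a0 = False
          ¬a0 = False
      (a0 ∨ ¬a1) ∧ (a0 ↔ ¬a1) = True
        a0 ∨ ¬a1 = True
          ¬a1 = True
        a0 ↔ ¬a1 = True
          ¬a1 = True
The formula evaluates to True.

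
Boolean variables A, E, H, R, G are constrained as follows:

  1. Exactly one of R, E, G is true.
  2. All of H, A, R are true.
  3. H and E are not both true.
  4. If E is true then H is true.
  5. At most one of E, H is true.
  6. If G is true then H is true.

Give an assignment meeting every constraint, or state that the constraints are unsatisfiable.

A: True, E: False, H: True, R: True, G: False

  (1) {R, E, G}: 1 true — exactly one ✓
  (2) {H, A, R}: all 3 true ✓
  (3) H=T, E=F — not both ✓
  (4) E=F ⇒ H: vacuous ✓
  (5) {E, H}: 1 true — at most one ✓
  (6) G=F ⇒ H: vacuous ✓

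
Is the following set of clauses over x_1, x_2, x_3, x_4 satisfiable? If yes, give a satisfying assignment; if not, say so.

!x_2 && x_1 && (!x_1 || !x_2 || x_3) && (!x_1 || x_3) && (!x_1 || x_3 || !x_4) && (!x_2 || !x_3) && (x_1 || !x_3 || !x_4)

Unit clause (!x_2) forces x_2 = False.
Unit clause (x_1) forces x_1 = True.
In (!x_1 || x_3) only x_3 is left, so x_3 = True.
Set x_4 = False.
Check each clause:
  (!x_2): !x_2 holds.
  (x_1): x_1 holds.
  (!x_1 || !x_2 || x_3): !x_2 holds.
  (!x_1 || x_3): x_3 holds.
  (!x_1 || x_3 || !x_4): x_3 holds.
  (!x_2 || !x_3): !x_2 holds.
  (x_1 || !x_3 || !x_4): x_1 holds.
All clauses satisfied.

x_1 = True, x_2 = False, x_3 = True, x_4 = False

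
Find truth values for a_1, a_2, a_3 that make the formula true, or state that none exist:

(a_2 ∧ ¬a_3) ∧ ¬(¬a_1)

a_1: True, a_2: True, a_3: False

  a_2 ∧ ¬a_3 = True
    ¬a_3 = True
  ¬(¬a_1) = True
    ¬a_1 = False
Both conjuncts True, so the formula holds.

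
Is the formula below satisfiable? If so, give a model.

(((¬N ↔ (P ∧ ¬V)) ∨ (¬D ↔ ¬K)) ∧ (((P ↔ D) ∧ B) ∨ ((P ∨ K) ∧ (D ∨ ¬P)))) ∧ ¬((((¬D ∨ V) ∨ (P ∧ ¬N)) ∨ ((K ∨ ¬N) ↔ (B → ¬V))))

Unsatisfiable

Case D = True: the formula simplifies to (((¬N ↔ (P ∧ ¬V)) ∨ K) ∧ ((P ∧ B) ∨ (P ∨ K))) ∧ ¬(((V ∨ (P ∧ ¬N)) ∨ ((K ∨ ¬N) ↔ (B → ¬V)))).
  V = True: the conjunct ¬(((V ∨ (P ∧ ¬N)) ∨ ((K ∨ ¬N) ↔ (B → ¬V)))) becomes ¬((True ∨ ((K ∨ ¬N) ↔ ¬B))) = False.
  V = False: simplifies to (((¬N ↔ P) ∨ K) ∧ ((P ∧ B) ∨ (P ∨ K))) ∧ ¬(((P ∧ ¬N) ∨ (K ∨ ¬N))).
    N = True: simplifies to ((¬P ∨ K) ∧ ((P ∧ B) ∨ (P ∨ K))) ∧ ¬K.
      P = True: simplifies to K ∧ ¬K.
        K = True: the conjunct ¬K is False.
        K = False: the conjunct K is False.
      P = False: simplifies to K ∧ ¬K.
        K = True: the conjunct ¬K is False.
        K = False: the conjunct K is False.
    N = False: the conjunct ¬(((P ∧ ¬N) ∨ (K ∨ ¬N))) becomes ¬((P ∨ True)) = False.
Case D = False: the conjunct ¬((((¬D ∨ V) ∨ (P ∧ ¬N)) ∨ ((K ∨ ¬N) ↔ (B → ¬V)))) becomes ¬((True ∨ ((K ∨ ¬N) ↔ (B → ¬V)))) = False.
Both cases fail — unsatisfiable.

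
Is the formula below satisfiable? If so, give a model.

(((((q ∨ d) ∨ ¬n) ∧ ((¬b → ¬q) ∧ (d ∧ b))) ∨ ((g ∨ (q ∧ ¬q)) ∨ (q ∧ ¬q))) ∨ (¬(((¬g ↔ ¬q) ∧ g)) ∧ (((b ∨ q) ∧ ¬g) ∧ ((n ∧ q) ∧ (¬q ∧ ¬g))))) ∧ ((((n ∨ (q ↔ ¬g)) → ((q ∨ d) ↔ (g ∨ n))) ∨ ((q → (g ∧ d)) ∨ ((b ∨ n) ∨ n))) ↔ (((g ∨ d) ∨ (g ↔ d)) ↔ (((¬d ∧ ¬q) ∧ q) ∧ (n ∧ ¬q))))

Case q = True: the formula simplifies to ((b ∧ (d ∧ b)) ∨ g) ∧ ((((n ∨ ¬g) → (g ∨ n)) ∨ ((g ∧ d) ∨ ((b ∨ n) ∨ n))) ↔ ¬(((g ∨ d) ∨ (g ↔ d)))).
  g = True: the conjunct (((n ∨ ¬g) → (g ∨ n)) ∨ ((g ∧ d) ∨ ((b ∨ n) ∨ n))) ↔ ¬(((g ∨ d) ∨ (g ↔ d))) becomes (True ∨ (d ∨ ((b ∨ n) ∨ n))) ↔ ¬True = False.
  g = False: simplifies to (b ∧ (d ∧ b)) ∧ ((n ∨ ((b ∨ n) ∨ n)) ↔ ¬((d ∨ ¬d))).
    b = True: simplifies to d ∧ ¬((d ∨ ¬d)).
      d = True: the conjunct ¬((d ∨ ¬d)) becomes ¬((True ∨ False)) = False.
      d = False: the conjunct d is False.
    b = False: the conjunct b is False.
Case q = False: the formula simplifies to (((d ∨ ¬n) ∧ (d ∧ b)) ∨ g) ∧ ¬(((g ∨ d) ∨ (g ↔ d))).
  d = True: the conjunct ¬(((g ∨ d) ∨ (g ↔ d))) becomes ¬((True ∨ g)) = False.
  d = False: simplifies to g ∧ ¬((g ∨ ¬g)).
    g = True: the conjunct ¬((g ∨ ¬g)) becomes ¬((True ∨ False)) = False.
    g = False: the conjunct g is False.
Both cases fail — unsatisfiable.

Unsatisfiable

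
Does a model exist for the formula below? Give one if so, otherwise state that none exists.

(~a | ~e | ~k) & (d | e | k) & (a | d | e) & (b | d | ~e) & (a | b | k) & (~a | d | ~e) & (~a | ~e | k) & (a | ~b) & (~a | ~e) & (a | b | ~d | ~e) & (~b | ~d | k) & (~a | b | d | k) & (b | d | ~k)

Set b = False.
Set k = False.
  then (a | b | k) forces a = True.
  then (~a | ~e | k) forces e = False.
  then (~a | b | d | k) forces d = True.
All clauses satisfied.

b = False; k = False; e = False; a = True; d = True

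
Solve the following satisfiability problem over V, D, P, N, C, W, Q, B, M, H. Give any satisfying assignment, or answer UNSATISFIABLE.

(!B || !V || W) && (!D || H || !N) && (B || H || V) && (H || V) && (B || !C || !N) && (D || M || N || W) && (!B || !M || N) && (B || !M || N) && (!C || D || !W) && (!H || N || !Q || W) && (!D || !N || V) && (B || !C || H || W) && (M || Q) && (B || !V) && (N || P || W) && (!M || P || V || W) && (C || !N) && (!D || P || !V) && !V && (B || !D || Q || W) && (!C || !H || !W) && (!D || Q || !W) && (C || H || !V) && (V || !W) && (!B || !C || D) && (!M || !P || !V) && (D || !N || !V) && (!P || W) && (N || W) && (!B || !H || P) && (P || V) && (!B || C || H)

Case V = True:
  Clause (!V) is falsified — contradiction.
Case V = False:
  (H || V) forces H = True.
  (V || !W) forces W = False.
  (!P || W) forces P = False.
  Clause (P || V) is falsified — contradiction.
Both cases fail, so the formula is unsatisfiable.

Unsatisfiable — no assignment works.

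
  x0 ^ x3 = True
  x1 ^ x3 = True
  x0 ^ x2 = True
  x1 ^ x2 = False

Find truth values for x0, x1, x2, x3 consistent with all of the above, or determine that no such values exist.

Adding constraints 1, 2, 3, 4 mod 2: every variable appears an even number of times on the left, so the left side is 0.
But the right sides sum to 1 (mod 2). 0 ≠ 1 — the system is inconsistent.

UNSATISFIABLE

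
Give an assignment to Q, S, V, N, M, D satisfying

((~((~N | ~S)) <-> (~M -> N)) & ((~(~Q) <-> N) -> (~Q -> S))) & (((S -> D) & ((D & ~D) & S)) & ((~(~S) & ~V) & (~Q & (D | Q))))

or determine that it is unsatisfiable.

UNSATISFIABLE

Case D = True: the conjunct ~D is False.
Case D = False: the conjunct D is False.
Both cases fail — unsatisfiable.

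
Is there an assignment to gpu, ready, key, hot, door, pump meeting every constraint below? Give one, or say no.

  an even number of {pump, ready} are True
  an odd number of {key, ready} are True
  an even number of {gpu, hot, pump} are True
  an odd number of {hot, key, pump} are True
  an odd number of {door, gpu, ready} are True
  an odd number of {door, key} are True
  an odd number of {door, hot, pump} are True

Adding constraints 4, 6, 7 mod 2: every variable appears an even number of times on the left, so the left side is 0.
But the right sides sum to 1 (mod 2). 0 ≠ 1 — the system is inconsistent.

UNSATISFIABLE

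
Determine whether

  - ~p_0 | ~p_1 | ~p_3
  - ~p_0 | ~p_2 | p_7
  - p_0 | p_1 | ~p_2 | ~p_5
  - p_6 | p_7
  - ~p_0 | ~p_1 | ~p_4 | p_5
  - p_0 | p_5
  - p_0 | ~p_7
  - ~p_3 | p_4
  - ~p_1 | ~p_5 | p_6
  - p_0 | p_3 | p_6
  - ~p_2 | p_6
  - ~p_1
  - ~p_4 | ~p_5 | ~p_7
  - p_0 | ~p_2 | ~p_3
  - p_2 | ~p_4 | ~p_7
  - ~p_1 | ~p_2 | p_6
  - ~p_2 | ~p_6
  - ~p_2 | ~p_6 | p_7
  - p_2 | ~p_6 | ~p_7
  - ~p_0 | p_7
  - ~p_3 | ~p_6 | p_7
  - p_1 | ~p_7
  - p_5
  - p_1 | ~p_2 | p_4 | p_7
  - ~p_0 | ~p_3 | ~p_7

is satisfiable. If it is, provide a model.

p_0 = False; p_1 = False; p_2 = False; p_3 = False; p_4 = False; p_5 = True; p_6 = True; p_7 = False

Unit clause (~p_1) forces p_1 = False.
In (p_1 | ~p_7) only ~p_7 is left, so p_7 = False.
Unit clause (p_5) forces p_5 = True.
In (p_6 | p_7) only p_6 is left, so p_6 = True.
In (~p_2 | ~p_6) only ~p_2 is left, so p_2 = False.
In (~p_0 | p_7) only ~p_0 is left, so p_0 = False.
In (~p_3 | ~p_6 | p_7) only ~p_3 is left, so p_3 = False.
Set p_4 = False.
All clauses satisfied.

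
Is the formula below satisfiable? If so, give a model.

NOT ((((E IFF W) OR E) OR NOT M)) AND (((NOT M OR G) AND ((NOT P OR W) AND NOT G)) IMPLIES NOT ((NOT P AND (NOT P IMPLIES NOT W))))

P: False; E: False; W: True; M: True; G: True

  NOT ((((E IFF W) OR E) OR NOT M)) = True
    ((E IFF W) OR E) OR NOT M = False
      (E IFF W) OR E = False
        E IFF W = False
      NOT M = False
  ((NOT M OR G) AND ((NOT P OR W) AND NOT G)) IMPLIES NOT ((NOT P AND (NOT P IMPLIES NOT W))) = True
    (NOT M OR G) AND ((NOT P OR W) AND NOT G) = False
      NOT M OR G = True
        NOT M = False
      (NOT P OR W) AND NOT G = False
        NOT P OR W = True
          NOT P = True
        NOT G = False
    NOT ((NOT P AND (NOT P IMPLIES NOT W))) = True
      NOT P AND (NOT P IMPLIES NOT W) = False
        NOT P = True
        NOT P IMPLIES NOT W = False
          NOT P = True
          NOT W = False
Both conjuncts True, so the formula holds.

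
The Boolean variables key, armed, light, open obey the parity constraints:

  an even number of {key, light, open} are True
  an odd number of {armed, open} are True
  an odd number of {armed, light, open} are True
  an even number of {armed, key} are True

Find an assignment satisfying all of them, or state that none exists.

No satisfying assignment exists.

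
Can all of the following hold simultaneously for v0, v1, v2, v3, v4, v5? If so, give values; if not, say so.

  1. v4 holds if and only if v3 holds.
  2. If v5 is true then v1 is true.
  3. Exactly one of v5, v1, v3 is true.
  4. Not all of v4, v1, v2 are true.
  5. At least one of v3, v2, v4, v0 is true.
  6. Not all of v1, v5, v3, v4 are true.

v0: False, v1: True, v2: True, v3: False, v4: False, v5: False

  (1) v4=F, v3=F — same ✓
  (2) v5=F ⇒ v1: vacuous ✓
  (3) {v5, v1, v3}: 1 true — exactly one ✓
  (4) {v4, v1, v2}: 2/3 true — not all ✓
  (5) {v3, v2, v4, v0}: 1 true — at least one ✓
  (6) {v1, v5, v3, v4}: 1/4 true — not all ✓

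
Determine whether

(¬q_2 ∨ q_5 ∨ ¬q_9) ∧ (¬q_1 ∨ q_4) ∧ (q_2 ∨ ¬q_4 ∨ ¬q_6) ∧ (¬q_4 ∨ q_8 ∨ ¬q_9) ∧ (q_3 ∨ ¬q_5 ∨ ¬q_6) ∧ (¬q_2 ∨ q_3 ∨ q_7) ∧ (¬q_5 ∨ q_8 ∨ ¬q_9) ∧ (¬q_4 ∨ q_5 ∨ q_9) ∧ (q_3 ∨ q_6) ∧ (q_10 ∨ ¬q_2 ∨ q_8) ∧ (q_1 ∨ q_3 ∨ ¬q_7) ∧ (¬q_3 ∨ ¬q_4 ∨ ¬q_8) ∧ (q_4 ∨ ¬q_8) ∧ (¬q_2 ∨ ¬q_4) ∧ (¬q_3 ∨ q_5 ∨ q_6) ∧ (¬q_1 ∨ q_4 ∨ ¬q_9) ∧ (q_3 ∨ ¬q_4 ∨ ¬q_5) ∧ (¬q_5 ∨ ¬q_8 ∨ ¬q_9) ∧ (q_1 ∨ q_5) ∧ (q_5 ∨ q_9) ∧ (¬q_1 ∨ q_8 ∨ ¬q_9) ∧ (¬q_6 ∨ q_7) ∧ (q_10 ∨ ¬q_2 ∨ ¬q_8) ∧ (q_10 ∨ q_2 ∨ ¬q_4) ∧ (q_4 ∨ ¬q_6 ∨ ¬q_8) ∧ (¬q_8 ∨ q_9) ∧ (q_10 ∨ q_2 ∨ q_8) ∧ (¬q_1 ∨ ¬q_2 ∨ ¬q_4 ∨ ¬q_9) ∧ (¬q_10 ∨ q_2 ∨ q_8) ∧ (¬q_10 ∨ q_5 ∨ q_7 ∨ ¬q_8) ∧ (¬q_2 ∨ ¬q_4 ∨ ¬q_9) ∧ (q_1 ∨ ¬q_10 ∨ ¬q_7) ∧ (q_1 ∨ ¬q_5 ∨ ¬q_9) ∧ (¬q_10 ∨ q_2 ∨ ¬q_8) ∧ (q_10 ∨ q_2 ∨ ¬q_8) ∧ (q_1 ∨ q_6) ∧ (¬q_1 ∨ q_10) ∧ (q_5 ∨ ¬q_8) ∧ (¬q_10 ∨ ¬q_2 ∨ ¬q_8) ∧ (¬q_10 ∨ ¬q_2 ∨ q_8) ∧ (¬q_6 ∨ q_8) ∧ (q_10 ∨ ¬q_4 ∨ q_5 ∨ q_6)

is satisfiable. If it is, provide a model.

Unsatisfiable — no assignment works.

Case q_1 = True:
  (¬q_1 ∨ q_4) forces q_4 = True.
  (¬q_2 ∨ ¬q_4) forces q_2 = False.
  (q_2 ∨ ¬q_4 ∨ ¬q_6) forces q_6 = False.
  (q_3 ∨ q_6) forces q_3 = True.
  (¬q_3 ∨ ¬q_4 ∨ ¬q_8) forces q_8 = False.
  (¬q_4 ∨ q_8 ∨ ¬q_9) forces q_9 = False.
  (¬q_4 ∨ q_5 ∨ q_9) forces q_5 = True.
  (q_10 ∨ q_2 ∨ ¬q_4) forces q_10 = True.
  Clause (¬q_10 ∨ q_2 ∨ q_8) is falsified — contradiction.
Case q_1 = False:
  (q_1 ∨ q_5) forces q_5 = True.
  (q_1 ∨ ¬q_5 ∨ ¬q_9) forces q_9 = False.
  (¬q_8 ∨ q_9) forces q_8 = False.
  (q_1 ∨ q_6) forces q_6 = True.
  Clause (¬q_6 ∨ q_8) is falsified — contradiction.
Both cases fail, so the formula is unsatisfiable.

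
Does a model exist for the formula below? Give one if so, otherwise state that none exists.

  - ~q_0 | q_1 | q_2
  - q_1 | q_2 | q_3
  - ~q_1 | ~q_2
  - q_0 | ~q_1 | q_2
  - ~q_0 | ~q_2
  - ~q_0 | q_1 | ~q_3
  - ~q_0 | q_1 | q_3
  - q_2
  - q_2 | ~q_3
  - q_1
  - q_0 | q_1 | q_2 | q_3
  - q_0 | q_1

Unsatisfiable — no assignment works.

Case q_1 = True:
  (~q_1 | ~q_2) forces q_2 = False.
  Clause (q_2) is falsified — contradiction.
Case q_1 = False:
  Clause (q_1) is falsified — contradiction.
Both cases fail, so the formula is unsatisfiable.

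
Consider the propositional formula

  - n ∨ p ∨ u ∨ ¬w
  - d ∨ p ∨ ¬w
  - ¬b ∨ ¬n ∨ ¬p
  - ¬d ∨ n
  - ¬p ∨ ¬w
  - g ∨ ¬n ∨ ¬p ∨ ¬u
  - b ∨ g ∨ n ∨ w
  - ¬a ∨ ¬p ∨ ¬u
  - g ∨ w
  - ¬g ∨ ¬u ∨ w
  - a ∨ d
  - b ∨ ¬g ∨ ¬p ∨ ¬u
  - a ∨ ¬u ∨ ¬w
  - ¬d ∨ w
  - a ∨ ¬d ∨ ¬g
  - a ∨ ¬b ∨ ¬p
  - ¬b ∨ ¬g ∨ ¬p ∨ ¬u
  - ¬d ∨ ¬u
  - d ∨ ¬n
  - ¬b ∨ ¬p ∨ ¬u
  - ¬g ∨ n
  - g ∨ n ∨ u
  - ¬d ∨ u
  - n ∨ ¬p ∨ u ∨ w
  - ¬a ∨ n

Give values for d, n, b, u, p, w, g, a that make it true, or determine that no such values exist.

Unsatisfiable

Case d = True:
  (¬d ∨ n) forces n = True.
  (¬d ∨ w) forces w = True.
  (¬p ∨ ¬w) forces p = False.
  (¬d ∨ ¬u) forces u = False.
  Clause (¬d ∨ u) is falsified — contradiction.
Case d = False:
  (a ∨ d) forces a = True.
  (d ∨ ¬n) forces n = False.
  Clause (¬a ∨ n) is falsified — contradiction.
Both cases fail, so the formula is unsatisfiable.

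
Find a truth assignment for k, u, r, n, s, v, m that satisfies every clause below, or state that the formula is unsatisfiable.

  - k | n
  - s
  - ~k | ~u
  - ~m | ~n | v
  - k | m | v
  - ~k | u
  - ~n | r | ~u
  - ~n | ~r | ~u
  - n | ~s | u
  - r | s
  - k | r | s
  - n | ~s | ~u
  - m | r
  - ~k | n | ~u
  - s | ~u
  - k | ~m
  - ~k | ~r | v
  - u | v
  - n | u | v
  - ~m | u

Unit clause (s) forces s = True.
Set k = False.
  then (k | n) forces n = True.
  then (k | ~m) forces m = False.
  then (k | m | v) forces v = True.
  then (m | r) forces r = True.
  then (~n | ~r | ~u) forces u = False.
All clauses satisfied.

k = False, u = False, r = True, n = True, s = True, v = True, m = False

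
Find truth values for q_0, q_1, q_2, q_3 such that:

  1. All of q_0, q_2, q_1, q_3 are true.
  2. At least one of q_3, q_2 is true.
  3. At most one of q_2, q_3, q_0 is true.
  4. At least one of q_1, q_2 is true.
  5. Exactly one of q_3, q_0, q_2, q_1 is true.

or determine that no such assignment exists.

Unsatisfiable — no assignment works.

Case q_0 = True:
  (1) forces q_2 = True.
  Constraint (3) is violated (q_2=T, q_0=T) — contradiction.
Case q_0 = False:
  Constraint (1) is violated (q_0=F) — contradiction.
Both cases fail — unsatisfiable.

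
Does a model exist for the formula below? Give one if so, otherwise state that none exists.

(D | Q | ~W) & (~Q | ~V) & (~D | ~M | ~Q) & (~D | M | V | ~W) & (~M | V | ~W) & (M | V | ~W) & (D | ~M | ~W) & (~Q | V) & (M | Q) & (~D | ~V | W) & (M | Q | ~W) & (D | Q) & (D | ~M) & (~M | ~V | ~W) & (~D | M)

Try M = False:
  (M | Q) forces Q = True.
  (~Q | ~V) forces V = False.
  clause (~Q | V) is falsified — backtrack.
So M = True.
  then (D | ~M) forces D = True.
  then (~D | ~M | ~Q) forces Q = False.
Set W = False.
  then (~D | ~V | W) forces V = False.
All clauses satisfied.

M=T, W=F, D=T, Q=F, V=F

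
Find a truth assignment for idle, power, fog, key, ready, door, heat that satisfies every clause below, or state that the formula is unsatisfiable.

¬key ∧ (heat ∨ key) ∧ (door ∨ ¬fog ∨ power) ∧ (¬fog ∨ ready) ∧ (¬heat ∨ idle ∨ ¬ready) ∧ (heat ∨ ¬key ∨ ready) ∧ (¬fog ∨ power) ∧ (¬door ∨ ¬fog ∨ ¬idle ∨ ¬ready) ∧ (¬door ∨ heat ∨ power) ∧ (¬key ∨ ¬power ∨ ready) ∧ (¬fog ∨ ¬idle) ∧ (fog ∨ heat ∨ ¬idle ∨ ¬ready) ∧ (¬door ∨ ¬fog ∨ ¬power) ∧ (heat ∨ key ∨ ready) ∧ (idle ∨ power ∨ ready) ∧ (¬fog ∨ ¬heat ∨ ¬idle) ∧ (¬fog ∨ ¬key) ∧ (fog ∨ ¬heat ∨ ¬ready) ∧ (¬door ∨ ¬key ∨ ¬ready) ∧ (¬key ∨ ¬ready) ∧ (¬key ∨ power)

Unit clause (¬key) forces key = False.
In (heat ∨ key) only heat is left, so heat = True.
Set idle = True.
  then (¬fog ∨ ¬idle) forces fog = False.
  then (fog ∨ ¬heat ∨ ¬ready) forces ready = False.
Set power = False.
Set door = True.
All clauses satisfied.

idle=T; power=F; fog=F; key=F; ready=F; door=T; heat=T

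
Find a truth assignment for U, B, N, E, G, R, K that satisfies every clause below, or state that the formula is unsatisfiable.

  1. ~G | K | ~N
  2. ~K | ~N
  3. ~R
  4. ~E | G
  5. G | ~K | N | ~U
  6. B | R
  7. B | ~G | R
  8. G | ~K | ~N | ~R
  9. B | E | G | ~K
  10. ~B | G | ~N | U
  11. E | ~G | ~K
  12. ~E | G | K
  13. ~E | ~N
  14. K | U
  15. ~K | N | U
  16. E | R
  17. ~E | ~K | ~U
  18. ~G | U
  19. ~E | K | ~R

Unit clause (~R) forces R = False.
In (B | R) only B is left, so B = True.
In (E | R) only E is left, so E = True.
In (~E | G) only G is left, so G = True.
In (~E | ~N) only ~N is left, so N = False.
In (~G | U) only U is left, so U = True.
In (~E | ~K | ~U) only ~K is left, so K = False.
All clauses satisfied.

U = True; B = True; N = False; E = True; G = True; R = False; K = False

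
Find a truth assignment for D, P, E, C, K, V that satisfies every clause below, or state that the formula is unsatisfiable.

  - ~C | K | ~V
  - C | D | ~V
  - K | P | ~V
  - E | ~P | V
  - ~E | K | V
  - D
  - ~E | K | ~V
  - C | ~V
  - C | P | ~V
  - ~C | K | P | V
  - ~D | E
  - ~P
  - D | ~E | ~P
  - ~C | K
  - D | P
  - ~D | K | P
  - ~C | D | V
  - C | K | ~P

D = True, P = False, E = True, C = True, K = True, V = False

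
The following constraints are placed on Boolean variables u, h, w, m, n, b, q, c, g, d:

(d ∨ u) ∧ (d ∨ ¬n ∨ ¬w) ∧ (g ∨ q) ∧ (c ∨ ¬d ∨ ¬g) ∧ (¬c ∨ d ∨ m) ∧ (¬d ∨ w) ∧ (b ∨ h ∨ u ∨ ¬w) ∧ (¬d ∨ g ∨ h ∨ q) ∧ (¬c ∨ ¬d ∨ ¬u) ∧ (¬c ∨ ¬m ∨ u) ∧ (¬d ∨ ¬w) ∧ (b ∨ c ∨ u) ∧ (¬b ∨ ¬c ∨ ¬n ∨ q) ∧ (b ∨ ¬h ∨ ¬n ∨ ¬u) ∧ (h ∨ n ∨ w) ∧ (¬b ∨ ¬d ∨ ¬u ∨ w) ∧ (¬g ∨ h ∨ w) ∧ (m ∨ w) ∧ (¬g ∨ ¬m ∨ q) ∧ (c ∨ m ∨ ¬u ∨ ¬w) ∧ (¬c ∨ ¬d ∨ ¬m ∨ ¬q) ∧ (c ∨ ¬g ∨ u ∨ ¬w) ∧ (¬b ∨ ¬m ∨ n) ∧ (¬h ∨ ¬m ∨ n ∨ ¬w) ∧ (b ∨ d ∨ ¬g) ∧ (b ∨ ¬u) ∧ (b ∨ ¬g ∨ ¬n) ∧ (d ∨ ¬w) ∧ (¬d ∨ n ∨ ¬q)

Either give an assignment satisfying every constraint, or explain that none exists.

u: True, h: True, w: False, m: True, n: True, b: True, q: True, c: True, g: False, d: False

Try u = False:
  (d ∨ u) forces d = True.
  (¬d ∨ w) forces w = True.
  clause (¬d ∨ ¬w) is falsified — backtrack.
So u = True.
  then (b ∨ ¬u) forces b = True.
Set h = True.
Set w = False.
  then (¬d ∨ w) forces d = False.
  then (m ∨ w) forces m = True.
  then (¬b ∨ ¬m ∨ n) forces n = True.
Set q = True.
Set c = True.
Set g = False.
All clauses satisfied.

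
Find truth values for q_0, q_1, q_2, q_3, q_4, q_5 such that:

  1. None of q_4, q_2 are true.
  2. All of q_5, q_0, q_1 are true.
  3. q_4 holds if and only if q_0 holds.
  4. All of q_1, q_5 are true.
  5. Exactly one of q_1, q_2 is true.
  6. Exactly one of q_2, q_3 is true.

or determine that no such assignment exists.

Case q_0 = True:
  (1) forces q_4 = False.
  Constraint (3) is violated (q_4=F, q_0=T) — contradiction.
Case q_0 = False:
  Constraint (2) is violated (q_0=F) — contradiction.
Both cases fail — unsatisfiable.

Unsatisfiable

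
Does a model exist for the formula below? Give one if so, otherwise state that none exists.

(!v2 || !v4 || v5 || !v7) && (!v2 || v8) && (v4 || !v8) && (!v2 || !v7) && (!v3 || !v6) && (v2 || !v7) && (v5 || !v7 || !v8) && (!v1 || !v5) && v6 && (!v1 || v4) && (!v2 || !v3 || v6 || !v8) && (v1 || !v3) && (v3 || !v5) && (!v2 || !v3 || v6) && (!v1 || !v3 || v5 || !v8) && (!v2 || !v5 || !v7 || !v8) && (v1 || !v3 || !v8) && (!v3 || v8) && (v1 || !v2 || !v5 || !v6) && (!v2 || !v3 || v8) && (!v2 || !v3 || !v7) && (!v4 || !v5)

v1=T, v2=T, v3=F, v4=T, v5=F, v6=T, v7=F, v8=T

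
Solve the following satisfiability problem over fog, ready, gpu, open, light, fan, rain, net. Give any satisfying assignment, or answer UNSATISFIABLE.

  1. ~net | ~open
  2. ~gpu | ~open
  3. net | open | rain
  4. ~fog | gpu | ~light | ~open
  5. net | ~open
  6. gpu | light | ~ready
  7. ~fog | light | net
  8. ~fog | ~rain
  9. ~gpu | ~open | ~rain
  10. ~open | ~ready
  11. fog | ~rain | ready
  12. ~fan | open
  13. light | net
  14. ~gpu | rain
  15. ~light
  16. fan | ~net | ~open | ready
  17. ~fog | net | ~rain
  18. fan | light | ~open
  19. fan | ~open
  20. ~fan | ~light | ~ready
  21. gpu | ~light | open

fog = False; ready = True; gpu = True; open = False; light = False; fan = False; rain = True; net = True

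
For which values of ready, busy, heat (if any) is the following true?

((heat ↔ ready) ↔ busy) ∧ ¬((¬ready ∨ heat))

ready = True; busy = False; heat = False

  (heat ↔ ready) ↔ busy = True
    heat ↔ ready = False
  ¬((¬ready ∨ heat)) = True
    ¬ready ∨ heat = False
      ¬ready = False
Both conjuncts True, so the formula holds.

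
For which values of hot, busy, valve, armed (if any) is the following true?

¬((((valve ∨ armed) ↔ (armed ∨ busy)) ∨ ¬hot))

hot: True, busy: True, valve: False, armed: False

  ¬((((valve ∨ armed) ↔ (armed ∨ busy)) ∨ ¬hot)) = True
    ((valve ∨ armed) ↔ (armed ∨ busy)) ∨ ¬hot = False
      (valve ∨ armed) ↔ (armed ∨ busy) = False
        valve ∨ armed = False
        armed ∨ busy = True
      ¬hot = False
The formula evaluates to True.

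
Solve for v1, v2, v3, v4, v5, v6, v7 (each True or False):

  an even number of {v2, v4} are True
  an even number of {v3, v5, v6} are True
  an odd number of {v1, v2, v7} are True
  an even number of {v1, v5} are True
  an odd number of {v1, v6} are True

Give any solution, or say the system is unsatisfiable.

v1=F, v2=F, v3=T, v4=F, v5=F, v6=T, v7=T

{v2, v4}: 0 true → even ✓
{v3, v5, v6}: 2 true → even ✓
{v1, v2, v7}: 1 true → odd ✓
{v1, v5}: 0 true → even ✓
{v1, v6}: 1 true → odd ✓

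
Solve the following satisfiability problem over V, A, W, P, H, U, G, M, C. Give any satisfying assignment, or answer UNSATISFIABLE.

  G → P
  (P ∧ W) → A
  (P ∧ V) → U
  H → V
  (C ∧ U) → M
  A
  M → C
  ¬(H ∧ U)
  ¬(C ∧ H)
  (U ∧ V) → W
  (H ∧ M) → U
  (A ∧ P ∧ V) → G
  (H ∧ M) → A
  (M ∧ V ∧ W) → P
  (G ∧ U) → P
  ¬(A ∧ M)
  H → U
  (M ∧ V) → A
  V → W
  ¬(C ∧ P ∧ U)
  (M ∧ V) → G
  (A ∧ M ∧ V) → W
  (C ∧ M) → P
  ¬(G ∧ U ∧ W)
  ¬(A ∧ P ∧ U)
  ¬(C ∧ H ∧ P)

Unit clause (A) forces A = True.
In (¬A ∨ ¬M) only ¬M is left, so M = False.
Set V = False.
  then (¬H ∨ V) forces H = False.
Set W = True.
Set P = False.
  then (¬G ∨ P) forces G = False.
Set U = True.
  then (¬C ∨ M ∨ ¬U) forces C = False.
All clauses satisfied.

V=F, A=T, W=T, P=F, H=F, U=T, G=F, M=F, C=F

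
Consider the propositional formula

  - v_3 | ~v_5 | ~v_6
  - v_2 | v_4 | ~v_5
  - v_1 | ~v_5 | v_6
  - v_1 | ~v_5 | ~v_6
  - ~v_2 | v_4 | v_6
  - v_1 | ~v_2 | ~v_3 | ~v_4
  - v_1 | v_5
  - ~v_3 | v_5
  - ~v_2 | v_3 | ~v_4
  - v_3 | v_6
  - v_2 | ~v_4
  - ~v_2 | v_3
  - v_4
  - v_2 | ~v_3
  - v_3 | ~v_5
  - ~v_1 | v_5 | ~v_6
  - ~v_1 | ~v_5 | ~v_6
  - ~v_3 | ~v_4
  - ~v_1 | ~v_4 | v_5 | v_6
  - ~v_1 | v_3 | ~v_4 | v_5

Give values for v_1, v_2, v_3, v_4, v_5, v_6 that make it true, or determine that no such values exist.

The formula is unsatisfiable.

Case v_4 = True:
  (v_2 | ~v_4) forces v_2 = True.
  (~v_2 | v_3 | ~v_4) forces v_3 = True.
  Clause (~v_3 | ~v_4) is falsified — contradiction.
Case v_4 = False:
  Clause (v_4) is falsified — contradiction.
Both cases fail, so the formula is unsatisfiable.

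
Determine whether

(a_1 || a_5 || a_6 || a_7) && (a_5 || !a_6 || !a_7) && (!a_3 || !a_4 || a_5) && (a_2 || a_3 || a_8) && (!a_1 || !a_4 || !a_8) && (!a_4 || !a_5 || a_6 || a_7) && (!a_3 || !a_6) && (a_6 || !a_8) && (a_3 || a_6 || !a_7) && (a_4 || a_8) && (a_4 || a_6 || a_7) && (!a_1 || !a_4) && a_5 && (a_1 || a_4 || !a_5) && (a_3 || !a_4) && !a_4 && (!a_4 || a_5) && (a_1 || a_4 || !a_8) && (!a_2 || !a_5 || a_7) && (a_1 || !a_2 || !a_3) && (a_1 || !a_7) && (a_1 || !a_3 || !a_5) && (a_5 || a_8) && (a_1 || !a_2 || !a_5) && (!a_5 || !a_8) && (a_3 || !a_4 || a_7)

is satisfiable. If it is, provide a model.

Case a_5 = True:
  (!a_4) forces a_4 = False.
  (a_4 || a_8) forces a_8 = True.
  Clause (!a_5 || !a_8) is falsified — contradiction.
Case a_5 = False:
  Clause (a_5) is falsified — contradiction.
Both cases fail, so the formula is unsatisfiable.

Unsatisfiable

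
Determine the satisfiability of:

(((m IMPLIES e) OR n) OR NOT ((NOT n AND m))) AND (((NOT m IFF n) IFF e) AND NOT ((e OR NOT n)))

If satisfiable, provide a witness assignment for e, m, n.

e: False; m: True; n: True

  ((m IMPLIES e) OR n) OR NOT ((NOT n AND m)) = True
    (m IMPLIES e) OR n = True
      m IMPLIES e = False
    NOT ((NOT n AND m)) = True
      NOT n AND m = False
        NOT n = False
  ((NOT m IFF n) IFF e) AND NOT ((e OR NOT n)) = True
    (NOT m IFF n) IFF e = True
      NOT m IFF n = False
        NOT m = False
    NOT ((e OR NOT n)) = True
      e OR NOT n = False
        NOT n = False
Both conjuncts True, so the formula holds.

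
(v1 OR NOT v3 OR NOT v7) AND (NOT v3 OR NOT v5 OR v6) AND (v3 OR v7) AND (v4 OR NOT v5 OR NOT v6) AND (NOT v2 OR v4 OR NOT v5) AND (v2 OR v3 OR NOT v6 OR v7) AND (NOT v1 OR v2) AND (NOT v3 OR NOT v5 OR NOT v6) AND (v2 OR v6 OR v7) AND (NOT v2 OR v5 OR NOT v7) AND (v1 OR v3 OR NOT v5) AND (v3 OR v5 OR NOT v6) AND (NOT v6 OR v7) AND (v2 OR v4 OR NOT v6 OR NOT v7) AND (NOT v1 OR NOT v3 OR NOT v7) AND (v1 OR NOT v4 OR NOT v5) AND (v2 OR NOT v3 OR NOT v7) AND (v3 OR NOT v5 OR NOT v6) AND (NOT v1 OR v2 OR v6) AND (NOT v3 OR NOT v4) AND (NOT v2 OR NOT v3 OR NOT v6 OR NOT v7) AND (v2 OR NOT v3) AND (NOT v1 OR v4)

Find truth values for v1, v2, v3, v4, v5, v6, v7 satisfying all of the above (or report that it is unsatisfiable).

Set v1 = True.
  then (NOT v1 OR v2) forces v2 = True.
  then (NOT v1 OR v4) forces v4 = True.
  then (NOT v3 OR NOT v4) forces v3 = False.
  then (v3 OR v7) forces v7 = True.
  then (NOT v2 OR v5 OR NOT v7) forces v5 = True.
  then (v3 OR NOT v5 OR NOT v6) forces v6 = False.
All clauses satisfied.

v1 = True, v2 = True, v3 = False, v4 = True, v5 = True, v6 = False, v7 = True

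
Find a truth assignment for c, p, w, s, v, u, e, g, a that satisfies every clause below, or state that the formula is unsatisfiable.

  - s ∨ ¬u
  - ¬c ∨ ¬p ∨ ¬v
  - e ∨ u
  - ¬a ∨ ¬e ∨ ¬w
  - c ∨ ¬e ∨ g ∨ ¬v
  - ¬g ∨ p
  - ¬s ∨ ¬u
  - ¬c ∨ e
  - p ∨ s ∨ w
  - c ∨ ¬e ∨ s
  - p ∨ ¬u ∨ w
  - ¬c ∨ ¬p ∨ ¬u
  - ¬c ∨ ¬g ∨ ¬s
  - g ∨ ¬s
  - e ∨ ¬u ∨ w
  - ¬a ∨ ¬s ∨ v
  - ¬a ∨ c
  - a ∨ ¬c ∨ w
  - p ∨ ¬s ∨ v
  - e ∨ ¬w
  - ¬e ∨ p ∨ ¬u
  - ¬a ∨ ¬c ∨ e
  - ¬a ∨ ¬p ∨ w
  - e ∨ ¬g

c=F, p=T, w=F, s=T, v=F, u=F, e=T, g=T, a=F

Set c = False.
  then (¬a ∨ c) forces a = False.
Try p = False:
  (¬g ∨ p) forces g = False.
  (g ∨ ¬s) forces s = False.
  (s ∨ ¬u) forces u = False.
  (e ∨ u) forces e = True.
  clause (c ∨ ¬e ∨ s) is falsified — backtrack.
So p = True.
Set w = False.
Set s = True.
  then (¬s ∨ ¬u) forces u = False.
  then (g ∨ ¬s) forces g = True.
  then (e ∨ ¬g) forces e = True.
Set v = False.
All clauses satisfied.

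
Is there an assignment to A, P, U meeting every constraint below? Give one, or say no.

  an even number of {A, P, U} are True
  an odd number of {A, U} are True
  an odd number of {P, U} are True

A = True, P = True, U = False

{A, P, U}: 2 true → even ✓
{A, U}: 1 true → odd ✓
{P, U}: 1 true → odd ✓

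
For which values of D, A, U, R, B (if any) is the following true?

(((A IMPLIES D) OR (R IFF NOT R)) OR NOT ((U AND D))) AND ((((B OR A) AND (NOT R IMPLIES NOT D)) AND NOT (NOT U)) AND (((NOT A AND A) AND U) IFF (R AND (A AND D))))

D = True; A = False; U = True; R = True; B = True

  ((A IMPLIES D) OR (R IFF NOT R)) OR NOT ((U AND D)) = True
    (A IMPLIES D) OR (R IFF NOT R) = True
      A IMPLIES D = True
      R IFF NOT R = False
        NOT R = False
    NOT ((U AND D)) = False
      U AND D = True
  (((B OR A) AND (NOT R IMPLIES NOT D)) AND NOT (NOT U)) AND (((NOT A AND A) AND U) IFF (R AND (A AND D))) = True
    ((B OR A) AND (NOT R IMPLIES NOT D)) AND NOT (NOT U) = True
      (B OR A) AND (NOT R IMPLIES NOT D) = True
        B OR A = True
        NOT R IMPLIES NOT D = True
          NOT R = False
          NOT D = False
      NOT (NOT U) = True
        NOT U = False
    ((NOT A AND A) AND U) IFF (R AND (A AND D)) = True
      (NOT A AND A) AND U = False
        NOT A AND A = False
          NOT A = True
      R AND (A AND D) = False
        A AND D = False
Both conjuncts True, so the formula holds.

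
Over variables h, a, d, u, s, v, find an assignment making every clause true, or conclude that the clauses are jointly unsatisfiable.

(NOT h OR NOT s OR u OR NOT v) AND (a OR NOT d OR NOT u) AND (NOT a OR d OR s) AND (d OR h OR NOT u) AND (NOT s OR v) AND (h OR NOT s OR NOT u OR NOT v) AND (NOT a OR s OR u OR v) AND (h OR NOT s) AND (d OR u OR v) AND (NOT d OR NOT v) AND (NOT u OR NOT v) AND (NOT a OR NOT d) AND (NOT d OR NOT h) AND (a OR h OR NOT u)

Set h = True.
  then (NOT d OR NOT h) forces d = False.
Try a = True:
  (NOT a OR d OR s) forces s = True.
  (NOT s OR v) forces v = True.
  (NOT h OR NOT s OR u OR NOT v) forces u = True.
  clause (NOT u OR NOT v) is falsified — backtrack.
So a = False.
Set u = False.
  then (d OR u OR v) forces v = True.
  then (NOT h OR NOT s OR u OR NOT v) forces s = False.
All clauses satisfied.

h=T, a=F, d=F, u=F, s=F, v=T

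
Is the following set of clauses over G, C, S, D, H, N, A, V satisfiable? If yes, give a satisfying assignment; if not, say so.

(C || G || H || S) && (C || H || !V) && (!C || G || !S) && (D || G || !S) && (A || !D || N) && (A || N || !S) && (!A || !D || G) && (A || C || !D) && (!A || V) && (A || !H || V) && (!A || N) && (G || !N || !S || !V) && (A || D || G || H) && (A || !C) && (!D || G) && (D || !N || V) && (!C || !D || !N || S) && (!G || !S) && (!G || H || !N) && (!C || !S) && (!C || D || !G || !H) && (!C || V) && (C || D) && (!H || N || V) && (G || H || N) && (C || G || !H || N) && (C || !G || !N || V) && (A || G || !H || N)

Set G = False.
  then (!D || G) forces D = False.
  then (C || D) forces C = True.
  then (!C || G || !S) forces S = False.
  then (A || !C) forces A = True.
  then (!C || V) forces V = True.
  then (!A || N) forces N = True.
Set H = True.
All clauses satisfied.

G: False; C: True; S: False; D: False; H: True; N: True; A: True; V: True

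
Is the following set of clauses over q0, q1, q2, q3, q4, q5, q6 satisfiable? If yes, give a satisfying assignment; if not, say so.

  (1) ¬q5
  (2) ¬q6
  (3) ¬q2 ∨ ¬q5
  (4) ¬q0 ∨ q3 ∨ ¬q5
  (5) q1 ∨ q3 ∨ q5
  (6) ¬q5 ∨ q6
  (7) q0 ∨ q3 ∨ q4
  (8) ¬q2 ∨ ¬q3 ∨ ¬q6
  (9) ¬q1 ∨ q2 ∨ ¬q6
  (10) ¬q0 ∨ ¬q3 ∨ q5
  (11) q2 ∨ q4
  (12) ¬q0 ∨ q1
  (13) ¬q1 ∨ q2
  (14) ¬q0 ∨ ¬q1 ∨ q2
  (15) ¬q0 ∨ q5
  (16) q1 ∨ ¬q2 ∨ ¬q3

q0=F, q1=T, q2=T, q3=T, q4=F, q5=F, q6=F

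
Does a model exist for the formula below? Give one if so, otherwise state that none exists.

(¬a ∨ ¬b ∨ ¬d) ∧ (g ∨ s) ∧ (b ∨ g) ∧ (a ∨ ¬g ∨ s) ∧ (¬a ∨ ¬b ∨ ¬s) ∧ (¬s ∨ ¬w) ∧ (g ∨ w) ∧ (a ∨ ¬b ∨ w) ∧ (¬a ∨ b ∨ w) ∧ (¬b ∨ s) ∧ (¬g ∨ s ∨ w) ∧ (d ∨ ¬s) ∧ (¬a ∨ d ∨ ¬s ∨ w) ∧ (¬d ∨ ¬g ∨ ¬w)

Set w = False.
  then (g ∨ w) forces g = True.
  then (¬g ∨ s ∨ w) forces s = True.
  then (d ∨ ¬s) forces d = True.
Try b = True:
  (¬a ∨ ¬b ∨ ¬d) forces a = False.
  clause (a ∨ ¬b ∨ w) is falsified — backtrack.
So b = False.
  then (¬a ∨ b ∨ w) forces a = False.
All clauses satisfied.

w=F; b=F; g=T; d=T; s=T; a=F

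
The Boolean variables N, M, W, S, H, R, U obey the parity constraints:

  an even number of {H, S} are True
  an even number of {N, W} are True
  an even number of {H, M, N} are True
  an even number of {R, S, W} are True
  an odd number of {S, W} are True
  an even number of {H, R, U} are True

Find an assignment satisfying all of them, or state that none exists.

N = True; M = True; W = True; S = False; H = False; R = True; U = True

{H, S}: 0 true → even ✓
{N, W}: 2 true → even ✓
{H, M, N}: 2 true → even ✓
{R, S, W}: 2 true → even ✓
{S, W}: 1 true → odd ✓
{H, R, U}: 2 true → even ✓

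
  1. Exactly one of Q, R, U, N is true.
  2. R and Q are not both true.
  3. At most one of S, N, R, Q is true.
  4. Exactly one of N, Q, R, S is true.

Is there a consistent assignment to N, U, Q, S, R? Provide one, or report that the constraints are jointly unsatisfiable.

N=F; U=T; Q=F; S=T; R=F

  (1) {Q, R, U, N}: 1 true — exactly one ✓
  (2) R=F, Q=F — not both ✓
  (3) {S, N, R, Q}: 1 true — at most one ✓
  (4) {N, Q, R, S}: 1 true — exactly one ✓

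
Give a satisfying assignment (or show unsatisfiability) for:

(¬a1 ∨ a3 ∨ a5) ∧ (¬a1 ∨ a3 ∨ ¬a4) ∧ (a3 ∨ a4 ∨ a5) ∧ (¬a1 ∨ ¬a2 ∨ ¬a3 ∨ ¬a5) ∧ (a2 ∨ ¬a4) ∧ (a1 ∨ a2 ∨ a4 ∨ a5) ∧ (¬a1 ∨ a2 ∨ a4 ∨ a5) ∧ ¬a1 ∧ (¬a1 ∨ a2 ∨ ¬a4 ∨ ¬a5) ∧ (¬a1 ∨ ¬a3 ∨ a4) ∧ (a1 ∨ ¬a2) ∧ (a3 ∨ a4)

Unit clause (¬a1) forces a1 = False.
In (a1 ∨ ¬a2) only ¬a2 is left, so a2 = False.
In (a2 ∨ ¬a4) only ¬a4 is left, so a4 = False.
In (a1 ∨ a2 ∨ a4 ∨ a5) only a5 is left, so a5 = True.
In (a3 ∨ a4) only a3 is left, so a3 = True.
All clauses satisfied.

a1=F; a2=F; a3=T; a4=F; a5=T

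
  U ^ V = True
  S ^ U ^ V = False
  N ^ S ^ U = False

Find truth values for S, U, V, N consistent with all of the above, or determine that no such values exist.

S = True; U = True; V = False; N = False

U ^ V = T ^ F = True ✓
S ^ U ^ V = T ^ T ^ F = False ✓
N ^ S ^ U = F ^ T ^ T = False ✓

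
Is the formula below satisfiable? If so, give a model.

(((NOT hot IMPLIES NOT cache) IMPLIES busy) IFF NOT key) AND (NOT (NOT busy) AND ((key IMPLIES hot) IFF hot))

hot: True, busy: True, key: False, cache: True

  ((NOT hot IMPLIES NOT cache) IMPLIES busy) IFF NOT key = True
    (NOT hot IMPLIES NOT cache) IMPLIES busy = True
      NOT hot IMPLIES NOT cache = True
        NOT hot = False
        NOT cache = False
    NOT key = True
  NOT (NOT busy) AND ((key IMPLIES hot) IFF hot) = True
    NOT (NOT busy) = True
      NOT busy = False
    (key IMPLIES hot) IFF hot = True
      key IMPLIES hot = True
Both conjuncts True, so the formula holds.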